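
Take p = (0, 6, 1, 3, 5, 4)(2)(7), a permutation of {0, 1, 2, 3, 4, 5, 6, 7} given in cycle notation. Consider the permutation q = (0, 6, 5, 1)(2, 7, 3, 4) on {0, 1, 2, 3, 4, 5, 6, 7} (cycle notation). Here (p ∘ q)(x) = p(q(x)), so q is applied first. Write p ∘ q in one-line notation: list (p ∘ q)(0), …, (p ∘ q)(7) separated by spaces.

1 6 7 0 2 3 4 5

Chase each element through q then p: 0 → 6 → 1; 1 → 0 → 6; 2 → 7 → 7; 3 → 4 → 0; 4 → 2 → 2; 5 → 1 → 3; 6 → 5 → 4; 7 → 3 → 5.
So p ∘ q in one-line form is 1 6 7 0 2 3 4 5.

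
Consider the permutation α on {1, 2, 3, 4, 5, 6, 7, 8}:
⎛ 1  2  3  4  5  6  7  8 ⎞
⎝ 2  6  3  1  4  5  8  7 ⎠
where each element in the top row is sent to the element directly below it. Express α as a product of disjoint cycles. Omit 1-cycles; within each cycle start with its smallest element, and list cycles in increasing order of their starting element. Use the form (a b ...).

(1 2 6 5 4)(7 8)

Iterating α from 1 gives 1 → 2 → 6 → 5 → 4 → 1; that is the 5-cycle (1 2 6 5 4).
Continuing from each remaining unvisited element yields (1 2 6 5 4)(7 8).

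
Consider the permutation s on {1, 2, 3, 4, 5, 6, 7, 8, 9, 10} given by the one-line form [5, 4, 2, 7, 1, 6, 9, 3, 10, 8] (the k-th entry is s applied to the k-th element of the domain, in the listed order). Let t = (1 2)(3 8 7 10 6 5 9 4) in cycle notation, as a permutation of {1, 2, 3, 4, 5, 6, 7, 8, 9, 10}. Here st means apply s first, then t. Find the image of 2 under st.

First apply s: s(2) = 4, then t(4) = 3. Thus (st)(2) = 3.

3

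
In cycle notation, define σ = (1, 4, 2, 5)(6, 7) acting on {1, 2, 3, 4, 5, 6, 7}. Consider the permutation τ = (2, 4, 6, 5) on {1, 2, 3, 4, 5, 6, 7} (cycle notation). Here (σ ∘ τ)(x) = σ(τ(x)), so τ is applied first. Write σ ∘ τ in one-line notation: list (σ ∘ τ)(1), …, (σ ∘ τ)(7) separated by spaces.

4 2 3 7 5 1 6

(σ ∘ τ)(x) = σ(τ(x)). Computing each image: σ(τ(1)) = σ(1) = 4, σ(τ(2)) = σ(4) = 2, σ(τ(3)) = σ(3) = 3, σ(τ(4)) = σ(6) = 7, σ(τ(5)) = σ(2) = 5, σ(τ(6)) = σ(5) = 1, σ(τ(7)) = σ(7) = 6.
Hence σ ∘ τ = [4 2 3 7 5 1 6].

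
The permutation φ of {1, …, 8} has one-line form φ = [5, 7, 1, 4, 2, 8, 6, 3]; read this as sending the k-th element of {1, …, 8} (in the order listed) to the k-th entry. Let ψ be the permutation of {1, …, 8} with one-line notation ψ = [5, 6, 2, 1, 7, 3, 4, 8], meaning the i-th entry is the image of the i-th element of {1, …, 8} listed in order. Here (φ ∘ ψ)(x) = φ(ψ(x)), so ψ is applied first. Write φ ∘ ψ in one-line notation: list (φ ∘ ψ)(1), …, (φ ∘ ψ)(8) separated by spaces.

2 8 7 5 6 1 4 3

(φ ∘ ψ)(x) = φ(ψ(x)). Computing each image: φ(ψ(1)) = φ(5) = 2, φ(ψ(2)) = φ(6) = 8, φ(ψ(3)) = φ(2) = 7, φ(ψ(4)) = φ(1) = 5, φ(ψ(5)) = φ(7) = 6, φ(ψ(6)) = φ(3) = 1, φ(ψ(7)) = φ(4) = 4, φ(ψ(8)) = φ(8) = 3.
Hence φ ∘ ψ = [2 8 7 5 6 1 4 3].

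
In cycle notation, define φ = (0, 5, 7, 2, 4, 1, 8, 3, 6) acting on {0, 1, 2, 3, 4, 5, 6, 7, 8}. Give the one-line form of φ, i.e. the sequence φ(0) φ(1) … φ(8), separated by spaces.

5 8 4 6 1 7 0 2 3

Image by image: 0→5, 1→8, 2→4, 3→6, 4→1, 5→7, 6→0, 7→2, 8→3.
Listing these in domain order gives 5 8 4 6 1 7 0 2 3.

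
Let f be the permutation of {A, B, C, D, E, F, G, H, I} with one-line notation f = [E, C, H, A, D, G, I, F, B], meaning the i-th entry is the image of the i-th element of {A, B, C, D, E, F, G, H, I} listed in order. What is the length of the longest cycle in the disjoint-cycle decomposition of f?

Decomposing into disjoint cycles gives (A E D)(B C H F G I); the longest has length 6.

6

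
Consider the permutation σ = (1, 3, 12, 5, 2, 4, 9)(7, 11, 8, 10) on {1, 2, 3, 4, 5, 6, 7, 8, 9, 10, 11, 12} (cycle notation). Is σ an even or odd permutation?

odd

The cycle lengths are 7, 4, 1.
A cycle is odd iff its length is even; σ has 1 even-length cycle, so sgn(σ) = (−1)^1 and σ is odd.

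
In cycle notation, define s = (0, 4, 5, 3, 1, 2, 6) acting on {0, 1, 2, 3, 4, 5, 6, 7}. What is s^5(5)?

5 lies in the 7-cycle (0, 4, 5, 3, 1, 2, 6).
Stepping 5 places around the cycle: 5 → 3 → 1 → 2 → 6 → 0.

0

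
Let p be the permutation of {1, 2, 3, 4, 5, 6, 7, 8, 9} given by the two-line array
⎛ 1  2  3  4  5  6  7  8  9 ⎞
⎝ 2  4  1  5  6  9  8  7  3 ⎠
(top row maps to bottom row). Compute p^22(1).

Tracing 1 → 2 → … returns to 1 after 7 steps, so 1 lies in a 7-cycle (1 2 4 5 6 9 3).
On a 7-cycle, p^7 is the identity, so p^22 = p^1 there (22 ≡ 1 mod 7).
Stepping 1 place around the cycle: 1 → 2.

2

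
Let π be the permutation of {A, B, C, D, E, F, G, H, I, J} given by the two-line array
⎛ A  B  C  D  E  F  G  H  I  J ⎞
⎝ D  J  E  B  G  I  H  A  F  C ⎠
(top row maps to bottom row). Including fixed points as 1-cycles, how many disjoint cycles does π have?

The cycle decomposition is (A, D, B, J, C, E, G, H)(F, I), which has 2 cycles (counting 1-cycles).

2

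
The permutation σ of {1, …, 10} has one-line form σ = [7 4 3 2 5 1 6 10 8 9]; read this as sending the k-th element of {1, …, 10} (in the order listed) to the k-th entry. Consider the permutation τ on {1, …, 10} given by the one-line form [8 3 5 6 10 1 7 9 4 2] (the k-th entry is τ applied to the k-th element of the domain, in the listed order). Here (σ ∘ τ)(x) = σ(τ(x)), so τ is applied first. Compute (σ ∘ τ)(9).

2

(σ ∘ τ)(9) = σ(τ(9)). τ(9) = 4, then σ(4) = 2. So (σ ∘ τ)(9) = 2.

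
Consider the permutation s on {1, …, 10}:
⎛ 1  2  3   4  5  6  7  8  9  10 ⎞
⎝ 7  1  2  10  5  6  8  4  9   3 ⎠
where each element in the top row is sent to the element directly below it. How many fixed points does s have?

The fixed points (elements with s(x) = x) are {5, 6, 9}, so there are 3.

3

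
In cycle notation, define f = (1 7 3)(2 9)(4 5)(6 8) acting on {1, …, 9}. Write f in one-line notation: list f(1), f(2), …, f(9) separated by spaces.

Each element maps to the next entry in its cycle (wrapping to the front): 1→7, 2→9, 3→1, 4→5, 5→4, 6→8, 7→3, 8→6, 9→2.
Listing these in domain order gives 7 9 1 5 4 8 3 6 2.

7 9 1 5 4 8 3 6 2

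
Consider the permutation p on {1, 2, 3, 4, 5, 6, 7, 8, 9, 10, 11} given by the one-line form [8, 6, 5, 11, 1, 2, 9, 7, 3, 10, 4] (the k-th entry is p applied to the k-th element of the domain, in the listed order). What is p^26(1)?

Tracing 1 → 8 → … returns to 1 after 6 steps, so 1 lies in a 6-cycle (1, 8, 7, 9, 3, 5).
Since the cycle has length 6, p^26 acts on it the same as p^2 (26 mod 6 = 2).
Advancing 2 steps from 1: 1 → 8 → 7.

7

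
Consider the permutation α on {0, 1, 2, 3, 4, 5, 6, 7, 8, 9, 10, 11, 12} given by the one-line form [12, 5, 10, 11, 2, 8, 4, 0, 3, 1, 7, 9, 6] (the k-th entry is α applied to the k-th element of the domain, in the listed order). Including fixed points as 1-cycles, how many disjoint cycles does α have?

2

The cycle decomposition is (0 12 6 4 2 10 7)(1 5 8 3 11 9), which has 2 cycles (counting 1-cycles).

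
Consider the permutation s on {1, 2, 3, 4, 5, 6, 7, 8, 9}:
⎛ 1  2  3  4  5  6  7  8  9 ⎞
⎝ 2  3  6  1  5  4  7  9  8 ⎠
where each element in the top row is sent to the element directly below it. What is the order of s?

Decomposing into disjoint cycles gives cycle lengths 5, 2, 1, 1.
Since disjoint cycles commute, ord(s) = lcm(5, 2) = 10.

10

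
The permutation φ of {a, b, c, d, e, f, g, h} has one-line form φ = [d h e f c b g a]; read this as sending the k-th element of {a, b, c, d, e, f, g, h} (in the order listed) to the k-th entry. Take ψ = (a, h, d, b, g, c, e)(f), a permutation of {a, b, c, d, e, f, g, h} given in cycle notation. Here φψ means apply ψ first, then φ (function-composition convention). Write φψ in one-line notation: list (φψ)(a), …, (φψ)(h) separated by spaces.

a g c h d b e f

Chase each element through ψ then φ: a → h → a; b → g → g; c → e → c; d → b → h; e → a → d; f → f → b; g → c → e; h → d → f.
So φψ in one-line form is a g c h d b e f.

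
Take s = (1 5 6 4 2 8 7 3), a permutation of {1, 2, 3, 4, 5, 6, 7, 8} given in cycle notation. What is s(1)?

5

Within (1 5 6 4 2 8 7 3), 1 ↦ 5.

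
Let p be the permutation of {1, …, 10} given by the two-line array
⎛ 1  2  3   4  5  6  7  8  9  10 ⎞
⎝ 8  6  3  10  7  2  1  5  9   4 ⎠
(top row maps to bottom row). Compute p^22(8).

7

Tracing 8 → 5 → … returns to 8 after 4 steps, so 8 lies in a 4-cycle (1 8 5 7).
On a 4-cycle, p^4 is the identity, so p^22 = p^2 there (22 ≡ 2 mod 4).
Stepping 2 places around the cycle: 8 → 5 → 7.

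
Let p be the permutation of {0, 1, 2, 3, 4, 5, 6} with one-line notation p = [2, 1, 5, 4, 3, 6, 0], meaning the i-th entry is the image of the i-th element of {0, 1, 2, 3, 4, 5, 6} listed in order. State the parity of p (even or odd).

In disjoint-cycle form the cycle lengths are 4, 2, 1.
A cycle is odd iff its length is even; p has 2 even-length cycles, so sgn(p) = (−1)^2 and p is even.

even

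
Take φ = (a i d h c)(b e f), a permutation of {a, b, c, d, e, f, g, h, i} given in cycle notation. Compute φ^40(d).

d

d lies in the 5-cycle (a i d h c).
Powers repeat with period 5 on this cycle, and 40 mod 5 = 0, so φ^40(d) = φ^0(d).
So φ^40(d) = d.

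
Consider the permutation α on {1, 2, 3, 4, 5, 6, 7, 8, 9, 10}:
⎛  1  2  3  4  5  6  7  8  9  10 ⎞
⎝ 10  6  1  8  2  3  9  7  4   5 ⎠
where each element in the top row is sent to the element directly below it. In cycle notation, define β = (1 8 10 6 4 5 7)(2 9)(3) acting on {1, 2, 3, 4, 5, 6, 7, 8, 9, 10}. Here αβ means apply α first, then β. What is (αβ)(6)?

α(6) = 3, then β(3) = 3; composing gives (αβ)(6) = 3.

3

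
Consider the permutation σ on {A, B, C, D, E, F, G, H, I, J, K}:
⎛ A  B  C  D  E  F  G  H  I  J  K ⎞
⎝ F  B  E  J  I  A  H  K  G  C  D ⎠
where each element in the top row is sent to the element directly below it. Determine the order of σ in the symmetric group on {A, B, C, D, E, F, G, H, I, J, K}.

8

Decomposing into disjoint cycles gives cycle lengths 8, 2, 1.
The order of σ is the least common multiple of its cycle lengths: lcm(8, 2) = 8.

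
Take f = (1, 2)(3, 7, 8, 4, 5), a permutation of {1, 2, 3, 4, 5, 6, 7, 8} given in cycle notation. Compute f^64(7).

7 lies in the 5-cycle (3, 7, 8, 4, 5).
Powers repeat with period 5 on this cycle, and 64 mod 5 = 4, so f^64(7) = f^4(7).
Stepping 4 places around the cycle: 7 → 8 → 4 → 5 → 3.

3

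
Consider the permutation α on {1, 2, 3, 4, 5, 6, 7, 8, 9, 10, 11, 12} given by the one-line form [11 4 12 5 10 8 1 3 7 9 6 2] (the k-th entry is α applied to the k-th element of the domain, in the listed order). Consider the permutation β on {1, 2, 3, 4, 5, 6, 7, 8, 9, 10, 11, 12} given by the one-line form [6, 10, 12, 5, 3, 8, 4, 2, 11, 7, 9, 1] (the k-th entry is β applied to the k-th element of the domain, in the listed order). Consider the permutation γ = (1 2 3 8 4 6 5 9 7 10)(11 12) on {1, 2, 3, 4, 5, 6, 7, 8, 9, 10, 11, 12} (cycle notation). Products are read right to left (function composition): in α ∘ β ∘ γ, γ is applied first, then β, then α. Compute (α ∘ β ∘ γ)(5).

6

Chase 5: γ(5) = 9; β(9) = 11; α(11) = 6. Hence (α ∘ β ∘ γ)(5) = 6.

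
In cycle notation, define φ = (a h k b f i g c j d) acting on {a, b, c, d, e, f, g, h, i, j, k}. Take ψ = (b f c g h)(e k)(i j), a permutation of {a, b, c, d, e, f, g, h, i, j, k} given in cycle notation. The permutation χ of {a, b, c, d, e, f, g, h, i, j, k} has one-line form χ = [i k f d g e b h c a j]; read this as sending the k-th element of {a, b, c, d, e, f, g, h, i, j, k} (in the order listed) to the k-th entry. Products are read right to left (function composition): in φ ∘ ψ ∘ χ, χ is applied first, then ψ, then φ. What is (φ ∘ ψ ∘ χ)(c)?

j

Apply the permutations in order: χ(c) = f, then ψ(f) = c, then φ(c) = j. So (φ ∘ ψ ∘ χ)(c) = j.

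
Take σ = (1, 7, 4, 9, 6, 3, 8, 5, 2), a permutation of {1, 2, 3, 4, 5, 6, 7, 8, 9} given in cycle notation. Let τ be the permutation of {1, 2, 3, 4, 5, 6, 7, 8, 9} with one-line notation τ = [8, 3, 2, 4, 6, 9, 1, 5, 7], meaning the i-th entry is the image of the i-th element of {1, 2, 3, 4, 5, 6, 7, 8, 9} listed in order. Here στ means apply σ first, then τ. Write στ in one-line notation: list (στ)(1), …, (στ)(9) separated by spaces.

1 8 5 7 3 2 4 6 9

(στ)(x) = τ(σ(x)). Computing each image: τ(σ(1)) = τ(7) = 1, τ(σ(2)) = τ(1) = 8, τ(σ(3)) = τ(8) = 5, τ(σ(4)) = τ(9) = 7, τ(σ(5)) = τ(2) = 3, τ(σ(6)) = τ(3) = 2, τ(σ(7)) = τ(4) = 4, τ(σ(8)) = τ(5) = 6, τ(σ(9)) = τ(6) = 9.
Hence στ = [1 8 5 7 3 2 4 6 9].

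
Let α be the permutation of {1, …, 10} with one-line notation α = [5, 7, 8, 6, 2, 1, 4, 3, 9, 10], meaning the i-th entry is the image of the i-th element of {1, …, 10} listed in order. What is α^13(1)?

Tracing 1 → 5 → … returns to 1 after 6 steps, so 1 lies in a 6-cycle (1 5 2 7 4 6).
On a 6-cycle, α^6 is the identity, so α^13 = α^1 there (13 ≡ 1 mod 6).
Advancing 1 step from 1: 1 → 5.

5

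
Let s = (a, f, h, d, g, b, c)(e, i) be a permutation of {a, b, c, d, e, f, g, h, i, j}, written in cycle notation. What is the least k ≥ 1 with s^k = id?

14

The cycle type of s is (7, 2, 1).
The order is lcm(7, 2) = 14.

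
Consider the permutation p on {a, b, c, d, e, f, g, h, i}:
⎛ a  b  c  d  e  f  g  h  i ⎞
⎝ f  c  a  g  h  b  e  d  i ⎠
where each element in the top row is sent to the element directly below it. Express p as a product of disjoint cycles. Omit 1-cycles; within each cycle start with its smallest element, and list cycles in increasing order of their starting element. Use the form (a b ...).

(a f b c)(d g e h)

Iterating p from a gives a → f → b → c → a; that is the 4-cycle (a f b c).
Continuing from each remaining unvisited element yields (a f b c)(d g e h).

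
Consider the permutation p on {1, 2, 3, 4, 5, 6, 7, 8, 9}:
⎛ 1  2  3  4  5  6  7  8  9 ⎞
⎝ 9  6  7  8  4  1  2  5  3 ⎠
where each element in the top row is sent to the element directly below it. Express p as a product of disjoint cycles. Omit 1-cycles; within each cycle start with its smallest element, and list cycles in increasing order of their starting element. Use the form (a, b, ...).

From 1: 1 → 9 → 3 → 7 → 2 → 6 → 1, closing the cycle (1, 9, 3, 7, 2, 6).
Continuing from each remaining unvisited element yields (1, 9, 3, 7, 2, 6)(4, 8, 5).

(1, 9, 3, 7, 2, 6)(4, 8, 5)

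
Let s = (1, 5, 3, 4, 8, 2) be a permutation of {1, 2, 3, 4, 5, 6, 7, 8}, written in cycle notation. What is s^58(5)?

5 lies in the 6-cycle (1, 5, 3, 4, 8, 2).
On a 6-cycle, s^6 is the identity, so s^58 = s^4 there (58 ≡ 4 mod 6).
Stepping 4 places around the cycle: 5 → 3 → 4 → 8 → 2.

2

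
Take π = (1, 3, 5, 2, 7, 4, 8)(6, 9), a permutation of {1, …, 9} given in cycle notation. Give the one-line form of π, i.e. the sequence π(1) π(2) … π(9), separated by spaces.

Image by image: 1→3, 2→7, 3→5, 4→8, 5→2, 6→9, 7→4, 8→1, 9→6.
Listing these in domain order gives 3 7 5 8 2 9 4 1 6.

3 7 5 8 2 9 4 1 6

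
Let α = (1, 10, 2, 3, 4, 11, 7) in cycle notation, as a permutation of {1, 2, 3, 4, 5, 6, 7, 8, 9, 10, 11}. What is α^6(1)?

7

1 lies in the 7-cycle (1, 10, 2, 3, 4, 11, 7).
Advancing 6 steps from 1: 1 → 10 → 2 → 3 → 4 → 11 → 7.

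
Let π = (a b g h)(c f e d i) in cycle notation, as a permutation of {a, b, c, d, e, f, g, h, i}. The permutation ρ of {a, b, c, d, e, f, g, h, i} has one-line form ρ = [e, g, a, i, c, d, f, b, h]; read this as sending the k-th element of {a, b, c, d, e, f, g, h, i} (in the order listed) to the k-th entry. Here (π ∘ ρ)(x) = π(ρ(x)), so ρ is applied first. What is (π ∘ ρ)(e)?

f

(π ∘ ρ)(e) = π(ρ(e)). ρ(e) = c, then π(c) = f. So (π ∘ ρ)(e) = f.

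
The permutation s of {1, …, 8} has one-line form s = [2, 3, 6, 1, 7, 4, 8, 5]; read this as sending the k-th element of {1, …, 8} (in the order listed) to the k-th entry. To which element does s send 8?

8 is element number 8 of the domain, and entry number 8 of the one-line form is 5, so s(8) = 5.

5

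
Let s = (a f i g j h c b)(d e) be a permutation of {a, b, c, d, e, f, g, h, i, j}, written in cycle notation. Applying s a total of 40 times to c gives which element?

c lies in the 8-cycle (a f i g j h c b).
Since the cycle has length 8, s^40 acts on it the same as s^0 (40 mod 8 = 0).
So s^40(c) = c.

c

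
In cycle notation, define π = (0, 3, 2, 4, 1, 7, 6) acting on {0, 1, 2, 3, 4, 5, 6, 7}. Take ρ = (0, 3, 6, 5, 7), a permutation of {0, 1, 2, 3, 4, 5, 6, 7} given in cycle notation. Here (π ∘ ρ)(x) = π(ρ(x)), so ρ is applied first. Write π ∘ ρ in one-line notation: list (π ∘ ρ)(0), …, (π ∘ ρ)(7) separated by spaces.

For each element, apply ρ then π: 0 → 3 → 2; 1 → 1 → 7; 2 → 2 → 4; 3 → 6 → 0; 4 → 4 → 1; 5 → 7 → 6; 6 → 5 → 5; 7 → 0 → 3.
Collecting the images, π ∘ ρ = [2 7 4 0 1 6 5 3].

2 7 4 0 1 6 5 3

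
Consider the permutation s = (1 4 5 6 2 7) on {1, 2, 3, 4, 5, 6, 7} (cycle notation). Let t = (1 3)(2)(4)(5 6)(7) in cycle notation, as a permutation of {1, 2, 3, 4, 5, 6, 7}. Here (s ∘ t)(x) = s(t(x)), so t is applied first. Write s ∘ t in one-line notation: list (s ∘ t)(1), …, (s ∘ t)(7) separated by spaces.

3 7 4 5 2 6 1

Chase each element through t then s: 1 → 3 → 3; 2 → 2 → 7; 3 → 1 → 4; 4 → 4 → 5; 5 → 6 → 2; 6 → 5 → 6; 7 → 7 → 1.
Collecting the images, s ∘ t = [3 7 4 5 2 6 1].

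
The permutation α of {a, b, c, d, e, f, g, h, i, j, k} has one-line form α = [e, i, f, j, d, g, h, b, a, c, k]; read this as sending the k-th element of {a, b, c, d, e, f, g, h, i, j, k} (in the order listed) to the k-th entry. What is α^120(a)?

a

Tracing a → e → … returns to a after 10 steps, so a lies in a 10-cycle (a e d j c f g h b i).
Since the cycle has length 10, α^120 acts on it the same as α^0 (120 mod 10 = 0).
So α^120(a) = a.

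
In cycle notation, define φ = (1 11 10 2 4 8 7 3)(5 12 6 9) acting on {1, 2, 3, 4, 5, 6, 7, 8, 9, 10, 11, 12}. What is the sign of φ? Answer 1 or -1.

1

The cycle lengths are 8, 4.
A cycle is odd iff its length is even; φ has 2 even-length cycles, so sgn(φ) = (−1)^2 and φ is even.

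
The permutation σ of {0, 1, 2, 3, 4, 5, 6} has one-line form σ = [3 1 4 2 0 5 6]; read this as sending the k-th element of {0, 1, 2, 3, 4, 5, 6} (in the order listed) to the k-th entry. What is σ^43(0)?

4

Tracing 0 → 3 → … returns to 0 after 4 steps, so 0 lies in a 4-cycle (0, 3, 2, 4).
Since the cycle has length 4, σ^43 acts on it the same as σ^3 (43 mod 4 = 3).
Advancing 3 steps from 0: 0 → 3 → 2 → 4.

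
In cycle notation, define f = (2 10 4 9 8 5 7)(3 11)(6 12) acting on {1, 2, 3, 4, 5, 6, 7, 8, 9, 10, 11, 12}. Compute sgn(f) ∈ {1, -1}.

The cycle lengths are 7, 2, 2, 1.
A cycle is odd iff its length is even; f has 2 even-length cycles, so sgn(f) = (−1)^2 and f is even.

1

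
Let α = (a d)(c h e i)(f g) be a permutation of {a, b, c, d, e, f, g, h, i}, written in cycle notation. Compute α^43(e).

e lies in the 4-cycle (c h e i).
Powers repeat with period 4 on this cycle, and 43 mod 4 = 3, so α^43(e) = α^3(e).
Advancing 3 steps from e: e → i → c → h.

h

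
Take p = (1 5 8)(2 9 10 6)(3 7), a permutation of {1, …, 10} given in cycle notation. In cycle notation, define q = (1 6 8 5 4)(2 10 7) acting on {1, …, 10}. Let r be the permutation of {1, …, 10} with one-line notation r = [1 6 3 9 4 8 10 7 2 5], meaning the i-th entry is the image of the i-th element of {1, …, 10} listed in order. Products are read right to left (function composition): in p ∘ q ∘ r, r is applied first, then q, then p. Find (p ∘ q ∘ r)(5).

Chase 5: r(5) = 4; q(4) = 1; p(1) = 5. Hence (p ∘ q ∘ r)(5) = 5.

5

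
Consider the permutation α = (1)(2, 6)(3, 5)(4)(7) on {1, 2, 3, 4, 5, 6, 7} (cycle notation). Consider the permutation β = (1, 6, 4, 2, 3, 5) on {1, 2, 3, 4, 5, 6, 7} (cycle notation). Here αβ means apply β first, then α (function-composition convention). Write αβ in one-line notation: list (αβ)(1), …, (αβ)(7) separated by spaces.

(αβ)(x) = α(β(x)). Computing each image: α(β(1)) = α(6) = 2, α(β(2)) = α(3) = 5, α(β(3)) = α(5) = 3, α(β(4)) = α(2) = 6, α(β(5)) = α(1) = 1, α(β(6)) = α(4) = 4, α(β(7)) = α(7) = 7.
Hence αβ = [2 5 3 6 1 4 7].

2 5 3 6 1 4 7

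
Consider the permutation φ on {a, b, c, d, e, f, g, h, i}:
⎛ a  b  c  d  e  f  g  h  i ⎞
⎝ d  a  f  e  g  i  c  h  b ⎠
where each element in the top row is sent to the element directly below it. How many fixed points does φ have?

1

The fixed points (elements with φ(x) = x) are {h}, so there is 1.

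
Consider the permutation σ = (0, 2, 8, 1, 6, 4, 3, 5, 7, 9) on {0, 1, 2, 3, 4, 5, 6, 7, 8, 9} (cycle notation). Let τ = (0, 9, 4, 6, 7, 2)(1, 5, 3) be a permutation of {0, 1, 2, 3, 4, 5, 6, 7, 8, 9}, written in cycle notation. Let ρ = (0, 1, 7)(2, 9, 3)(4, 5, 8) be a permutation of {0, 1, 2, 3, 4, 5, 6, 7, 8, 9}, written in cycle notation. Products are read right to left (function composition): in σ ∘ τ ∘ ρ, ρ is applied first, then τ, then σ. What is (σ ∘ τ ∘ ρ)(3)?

2

Chase 3: ρ(3) = 2; τ(2) = 0; σ(0) = 2. Hence (σ ∘ τ ∘ ρ)(3) = 2.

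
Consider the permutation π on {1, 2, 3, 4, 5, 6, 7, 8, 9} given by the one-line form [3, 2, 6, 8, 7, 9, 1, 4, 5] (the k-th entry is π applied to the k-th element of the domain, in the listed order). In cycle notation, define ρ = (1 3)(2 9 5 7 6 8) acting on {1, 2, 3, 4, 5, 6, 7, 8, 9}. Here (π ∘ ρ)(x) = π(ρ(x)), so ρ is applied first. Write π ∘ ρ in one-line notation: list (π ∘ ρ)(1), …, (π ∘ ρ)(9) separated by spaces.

(π ∘ ρ)(x) = π(ρ(x)). Computing each image: π(ρ(1)) = π(3) = 6, π(ρ(2)) = π(9) = 5, π(ρ(3)) = π(1) = 3, π(ρ(4)) = π(4) = 8, π(ρ(5)) = π(7) = 1, π(ρ(6)) = π(8) = 4, π(ρ(7)) = π(6) = 9, π(ρ(8)) = π(2) = 2, π(ρ(9)) = π(5) = 7.
Hence π ∘ ρ = [6 5 3 8 1 4 9 2 7].

6 5 3 8 1 4 9 2 7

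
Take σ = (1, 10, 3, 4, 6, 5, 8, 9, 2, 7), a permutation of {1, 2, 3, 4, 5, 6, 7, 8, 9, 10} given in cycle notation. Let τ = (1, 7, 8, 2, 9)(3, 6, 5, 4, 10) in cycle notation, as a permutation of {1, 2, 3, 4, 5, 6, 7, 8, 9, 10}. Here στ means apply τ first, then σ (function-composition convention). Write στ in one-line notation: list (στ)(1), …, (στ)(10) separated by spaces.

1 2 5 3 6 8 9 7 10 4

For each element, apply τ then σ: 1 → 7 → 1; 2 → 9 → 2; 3 → 6 → 5; 4 → 10 → 3; 5 → 4 → 6; 6 → 5 → 8; 7 → 8 → 9; 8 → 2 → 7; 9 → 1 → 10; 10 → 3 → 4.
So στ in one-line form is 1 2 5 3 6 8 9 7 10 4.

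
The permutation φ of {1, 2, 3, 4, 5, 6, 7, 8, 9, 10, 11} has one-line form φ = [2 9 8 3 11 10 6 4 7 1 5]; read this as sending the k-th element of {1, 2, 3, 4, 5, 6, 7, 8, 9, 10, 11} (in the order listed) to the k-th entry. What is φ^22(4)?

Tracing 4 → 3 → … returns to 4 after 3 steps, so 4 lies in a 3-cycle (3 8 4).
On a 3-cycle, φ^3 is the identity, so φ^22 = φ^1 there (22 ≡ 1 mod 3).
Stepping 1 place around the cycle: 4 → 3.

3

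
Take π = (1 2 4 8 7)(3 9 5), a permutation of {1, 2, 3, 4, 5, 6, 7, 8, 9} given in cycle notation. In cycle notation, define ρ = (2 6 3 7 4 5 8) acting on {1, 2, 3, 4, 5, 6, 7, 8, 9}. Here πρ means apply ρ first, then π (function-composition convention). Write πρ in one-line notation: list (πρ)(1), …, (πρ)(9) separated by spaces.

Chase each element through ρ then π: 1 → 1 → 2; 2 → 6 → 6; 3 → 7 → 1; 4 → 5 → 3; 5 → 8 → 7; 6 → 3 → 9; 7 → 4 → 8; 8 → 2 → 4; 9 → 9 → 5.
Collecting the images, πρ = [2 6 1 3 7 9 8 4 5].

2 6 1 3 7 9 8 4 5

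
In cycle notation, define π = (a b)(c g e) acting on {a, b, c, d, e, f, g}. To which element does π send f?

f does not appear in any cycle of π, so it is a fixed point: π(f) = f.

f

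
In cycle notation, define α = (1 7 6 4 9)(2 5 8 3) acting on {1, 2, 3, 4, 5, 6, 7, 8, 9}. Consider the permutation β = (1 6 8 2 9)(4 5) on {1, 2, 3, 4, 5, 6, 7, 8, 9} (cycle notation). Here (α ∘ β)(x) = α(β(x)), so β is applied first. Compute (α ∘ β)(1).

(α ∘ β)(1) = α(β(1)). β(1) = 6, then α(6) = 4. So (α ∘ β)(1) = 4.

4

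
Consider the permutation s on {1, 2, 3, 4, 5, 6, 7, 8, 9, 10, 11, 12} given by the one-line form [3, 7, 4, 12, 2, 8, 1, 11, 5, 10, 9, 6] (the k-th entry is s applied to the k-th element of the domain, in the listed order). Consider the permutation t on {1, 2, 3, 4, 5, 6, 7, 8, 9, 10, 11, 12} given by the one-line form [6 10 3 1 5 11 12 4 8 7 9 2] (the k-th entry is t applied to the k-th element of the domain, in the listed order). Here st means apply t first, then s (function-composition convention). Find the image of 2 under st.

t(2) = 10, then s(10) = 10; composing gives (st)(2) = 10.

10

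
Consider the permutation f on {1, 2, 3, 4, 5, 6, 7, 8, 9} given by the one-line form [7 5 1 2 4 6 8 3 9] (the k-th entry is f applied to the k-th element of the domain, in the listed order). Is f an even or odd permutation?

odd

In disjoint-cycle form the cycle lengths are 4, 3, 1, 1.
A cycle of length ℓ contributes ℓ−1 transpositions, so f is a product of 3 + 2 = 5 transpositions — odd.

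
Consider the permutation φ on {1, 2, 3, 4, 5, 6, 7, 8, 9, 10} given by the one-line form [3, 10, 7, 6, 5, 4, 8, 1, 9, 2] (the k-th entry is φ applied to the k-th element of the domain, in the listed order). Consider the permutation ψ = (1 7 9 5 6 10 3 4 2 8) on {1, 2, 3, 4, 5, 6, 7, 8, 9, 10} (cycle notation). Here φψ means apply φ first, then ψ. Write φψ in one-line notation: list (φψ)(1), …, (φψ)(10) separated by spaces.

4 3 9 10 6 2 1 7 5 8

(φψ)(x) = ψ(φ(x)). Computing each image: ψ(φ(1)) = ψ(3) = 4, ψ(φ(2)) = ψ(10) = 3, ψ(φ(3)) = ψ(7) = 9, ψ(φ(4)) = ψ(6) = 10, ψ(φ(5)) = ψ(5) = 6, ψ(φ(6)) = ψ(4) = 2, ψ(φ(7)) = ψ(8) = 1, ψ(φ(8)) = ψ(1) = 7, ψ(φ(9)) = ψ(9) = 5, ψ(φ(10)) = ψ(2) = 8.
Hence φψ = [4 3 9 10 6 2 1 7 5 8].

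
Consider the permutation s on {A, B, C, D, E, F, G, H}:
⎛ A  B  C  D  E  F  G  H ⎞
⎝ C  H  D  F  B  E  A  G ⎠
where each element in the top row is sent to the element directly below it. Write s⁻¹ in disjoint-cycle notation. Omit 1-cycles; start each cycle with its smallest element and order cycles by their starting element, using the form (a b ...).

(A G H B E F D C)

First write s in disjoint cycles: (A C D F E B H G).
The inverse reverses every cycle; in canonical form, s⁻¹ = (A G H B E F D C).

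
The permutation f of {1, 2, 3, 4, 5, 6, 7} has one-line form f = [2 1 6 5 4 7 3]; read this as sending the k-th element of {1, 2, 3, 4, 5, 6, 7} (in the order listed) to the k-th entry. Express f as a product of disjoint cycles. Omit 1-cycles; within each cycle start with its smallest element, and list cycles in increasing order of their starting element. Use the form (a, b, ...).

Start at 1 and follow images: 1 → 2 → 1, giving the cycle (1, 2).
Repeating from the next unused element and collecting all non-trivial cycles gives (1, 2)(3, 6, 7)(4, 5).

(1, 2)(3, 6, 7)(4, 5)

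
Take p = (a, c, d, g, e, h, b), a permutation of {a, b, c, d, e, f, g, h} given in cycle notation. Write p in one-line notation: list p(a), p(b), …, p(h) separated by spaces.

Each element maps to the next entry in its cycle (wrapping to the front): a↦c, b↦a, c↦d, d↦g, e↦h, f↦f, g↦e, h↦b.
Listing these in domain order gives c a d g h f e b.

c a d g h f e b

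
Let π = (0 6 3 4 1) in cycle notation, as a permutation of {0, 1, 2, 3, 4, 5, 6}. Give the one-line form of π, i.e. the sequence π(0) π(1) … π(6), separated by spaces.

Image by image: 0→6, 1→0, 2→2, 3→4, 4→1, 5→5, 6→3.
So the one-line form is 6 0 2 4 1 5 3.

6 0 2 4 1 5 3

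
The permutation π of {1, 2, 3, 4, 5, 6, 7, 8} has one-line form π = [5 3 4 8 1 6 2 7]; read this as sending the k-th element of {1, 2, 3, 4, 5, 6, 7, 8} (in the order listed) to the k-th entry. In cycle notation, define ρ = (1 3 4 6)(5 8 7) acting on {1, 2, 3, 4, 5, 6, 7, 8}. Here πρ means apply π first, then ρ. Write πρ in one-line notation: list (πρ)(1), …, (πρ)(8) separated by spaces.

8 4 6 7 3 1 2 5

Chase each element through π then ρ: 1 → 5 → 8; 2 → 3 → 4; 3 → 4 → 6; 4 → 8 → 7; 5 → 1 → 3; 6 → 6 → 1; 7 → 2 → 2; 8 → 7 → 5.
Collecting the images, πρ = [8 4 6 7 3 1 2 5].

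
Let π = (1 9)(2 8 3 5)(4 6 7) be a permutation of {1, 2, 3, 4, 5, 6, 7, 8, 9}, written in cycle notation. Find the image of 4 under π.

6

Within (4 6 7), 4 ↦ 6.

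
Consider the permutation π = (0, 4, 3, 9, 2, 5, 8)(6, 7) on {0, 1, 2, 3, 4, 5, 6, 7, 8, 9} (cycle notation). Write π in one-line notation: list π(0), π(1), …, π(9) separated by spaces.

4 1 5 9 3 8 7 6 0 2

Reading each image from the cycles: 0→4, 1→1, 2→5, 3→9, 4→3, 5→8, 6→7, 7→6, 8→0, 9→2.
Listing these in domain order gives 4 1 5 9 3 8 7 6 0 2.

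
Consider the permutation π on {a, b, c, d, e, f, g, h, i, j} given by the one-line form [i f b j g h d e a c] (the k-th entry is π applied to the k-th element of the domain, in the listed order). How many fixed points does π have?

No element satisfies π(x) = x, so there are 0 fixed points.

0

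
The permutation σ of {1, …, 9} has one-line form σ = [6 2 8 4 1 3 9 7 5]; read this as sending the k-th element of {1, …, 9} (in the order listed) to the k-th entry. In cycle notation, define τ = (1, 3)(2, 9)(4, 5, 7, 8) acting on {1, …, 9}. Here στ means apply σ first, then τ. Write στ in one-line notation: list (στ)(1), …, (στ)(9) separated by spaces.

For each element, apply σ then τ: 1 → 6 → 6; 2 → 2 → 9; 3 → 8 → 4; 4 → 4 → 5; 5 → 1 → 3; 6 → 3 → 1; 7 → 9 → 2; 8 → 7 → 8; 9 → 5 → 7.
Collecting the images, στ = [6 9 4 5 3 1 2 8 7].

6 9 4 5 3 1 2 8 7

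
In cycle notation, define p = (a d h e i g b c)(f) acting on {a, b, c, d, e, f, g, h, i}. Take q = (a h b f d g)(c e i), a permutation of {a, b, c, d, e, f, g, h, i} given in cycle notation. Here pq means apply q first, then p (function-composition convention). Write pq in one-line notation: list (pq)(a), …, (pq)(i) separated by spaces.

e f i b g h d c a

Chase each element through q then p: a → h → e; b → f → f; c → e → i; d → g → b; e → i → g; f → d → h; g → a → d; h → b → c; i → c → a.
So pq in one-line form is e f i b g h d c a.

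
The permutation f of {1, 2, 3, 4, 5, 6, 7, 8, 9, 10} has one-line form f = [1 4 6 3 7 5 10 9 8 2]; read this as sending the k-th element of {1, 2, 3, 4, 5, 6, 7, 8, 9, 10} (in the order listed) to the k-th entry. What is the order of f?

14

The disjoint-cycle form of f has cycle lengths 7, 2, 1.
The order is lcm(7, 2) = 14.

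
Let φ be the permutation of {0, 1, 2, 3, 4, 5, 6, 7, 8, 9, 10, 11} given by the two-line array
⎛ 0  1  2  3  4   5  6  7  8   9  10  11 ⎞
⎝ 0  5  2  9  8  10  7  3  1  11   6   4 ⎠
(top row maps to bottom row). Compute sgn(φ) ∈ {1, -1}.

In disjoint-cycle form the cycle lengths are 10, 1, 1.
A cycle of length ℓ contributes ℓ−1 transpositions, so φ is a product of 9 transpositions — odd.

-1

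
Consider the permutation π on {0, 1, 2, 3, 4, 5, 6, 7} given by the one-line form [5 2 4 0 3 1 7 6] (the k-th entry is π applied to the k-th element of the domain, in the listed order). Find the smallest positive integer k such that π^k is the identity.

Decomposing into disjoint cycles gives cycle lengths 6, 2.
Since disjoint cycles commute, ord(π) = lcm(6, 2) = 6.

6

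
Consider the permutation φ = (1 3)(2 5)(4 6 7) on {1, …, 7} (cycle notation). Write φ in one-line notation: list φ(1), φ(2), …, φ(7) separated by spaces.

3 5 1 6 2 7 4

Image by image: 1↦3, 2↦5, 3↦1, 4↦6, 5↦2, 6↦7, 7↦4.
So the one-line form is 3 5 1 6 2 7 4.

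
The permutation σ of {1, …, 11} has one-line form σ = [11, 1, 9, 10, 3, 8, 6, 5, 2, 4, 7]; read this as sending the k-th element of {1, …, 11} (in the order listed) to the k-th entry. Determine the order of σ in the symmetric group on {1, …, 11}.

18

The disjoint-cycle form of σ has cycle lengths 9, 2.
The order of σ is the least common multiple of its cycle lengths: lcm(9, 2) = 18.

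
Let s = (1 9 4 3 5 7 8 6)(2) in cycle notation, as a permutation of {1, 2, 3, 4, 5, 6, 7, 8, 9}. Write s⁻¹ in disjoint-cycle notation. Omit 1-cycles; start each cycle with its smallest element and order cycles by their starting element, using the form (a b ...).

If s sends a → b within a cycle, s⁻¹ sends b → a; equivalently, reverse each cycle.
After reversing and putting each cycle's least element first, s⁻¹ = (1 6 8 7 5 3 4 9).

(1 6 8 7 5 3 4 9)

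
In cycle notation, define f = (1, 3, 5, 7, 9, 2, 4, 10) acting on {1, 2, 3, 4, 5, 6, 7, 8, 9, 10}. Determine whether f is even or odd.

The cycle lengths are 8, 1, 1.
A cycle is odd iff its length is even; f has 1 even-length cycle, so sgn(f) = (−1)^1 and f is odd.

odd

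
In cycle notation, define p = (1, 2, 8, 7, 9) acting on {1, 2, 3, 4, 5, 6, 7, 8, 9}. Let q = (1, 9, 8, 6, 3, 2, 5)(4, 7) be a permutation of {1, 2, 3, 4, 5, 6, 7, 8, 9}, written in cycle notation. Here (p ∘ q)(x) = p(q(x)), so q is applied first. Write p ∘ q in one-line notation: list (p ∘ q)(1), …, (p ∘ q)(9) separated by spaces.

1 5 8 9 2 3 4 6 7

For each element, apply q then p: 1 → 9 → 1; 2 → 5 → 5; 3 → 2 → 8; 4 → 7 → 9; 5 → 1 → 2; 6 → 3 → 3; 7 → 4 → 4; 8 → 6 → 6; 9 → 8 → 7.
Collecting the images, p ∘ q = [1 5 8 9 2 3 4 6 7].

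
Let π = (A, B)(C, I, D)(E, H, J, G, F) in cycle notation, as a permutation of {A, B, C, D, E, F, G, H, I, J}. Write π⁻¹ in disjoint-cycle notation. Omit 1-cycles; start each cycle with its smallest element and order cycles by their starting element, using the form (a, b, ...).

(A, B)(C, D, I)(E, F, G, J, H)

Inverting a permutation written in cycle notation just reverses the order within every cycle.
After reversing and putting each cycle's least element first, π⁻¹ = (A, B)(C, D, I)(E, F, G, J, H).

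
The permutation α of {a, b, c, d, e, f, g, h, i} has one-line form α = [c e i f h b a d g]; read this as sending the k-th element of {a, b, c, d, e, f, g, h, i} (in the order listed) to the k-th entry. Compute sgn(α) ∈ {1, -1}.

In disjoint-cycle form the cycle lengths are 5, 4.
A cycle is odd iff its length is even; α has 1 even-length cycle, so sgn(α) = (−1)^1 and α is odd.

-1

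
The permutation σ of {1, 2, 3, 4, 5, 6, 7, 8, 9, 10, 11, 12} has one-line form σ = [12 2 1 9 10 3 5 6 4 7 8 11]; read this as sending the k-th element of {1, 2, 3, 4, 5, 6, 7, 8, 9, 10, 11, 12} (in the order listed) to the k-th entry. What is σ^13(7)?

Tracing 7 → 5 → … returns to 7 after 3 steps, so 7 lies in a 3-cycle (5, 10, 7).
On a 3-cycle, σ^3 is the identity, so σ^13 = σ^1 there (13 ≡ 1 mod 3).
Stepping 1 place around the cycle: 7 → 5.

5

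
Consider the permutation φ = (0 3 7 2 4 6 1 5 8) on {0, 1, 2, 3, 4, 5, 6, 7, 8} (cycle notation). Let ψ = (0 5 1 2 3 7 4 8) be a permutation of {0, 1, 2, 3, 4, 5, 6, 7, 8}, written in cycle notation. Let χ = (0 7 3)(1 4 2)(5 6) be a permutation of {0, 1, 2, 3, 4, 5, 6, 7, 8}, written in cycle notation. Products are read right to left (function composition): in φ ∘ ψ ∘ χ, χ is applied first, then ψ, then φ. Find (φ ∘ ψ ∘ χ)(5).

Chase 5: χ(5) = 6; ψ(6) = 6; φ(6) = 1. Hence (φ ∘ ψ ∘ χ)(5) = 1.

1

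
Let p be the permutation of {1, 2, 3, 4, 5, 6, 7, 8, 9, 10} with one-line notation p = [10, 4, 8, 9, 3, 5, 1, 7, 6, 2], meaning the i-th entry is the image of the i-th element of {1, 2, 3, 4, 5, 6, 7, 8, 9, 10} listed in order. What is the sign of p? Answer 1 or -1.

-1

In disjoint-cycle form the cycle lengths are 10.
A cycle is odd iff its length is even; p has 1 even-length cycle, so sgn(p) = (−1)^1 and p is odd.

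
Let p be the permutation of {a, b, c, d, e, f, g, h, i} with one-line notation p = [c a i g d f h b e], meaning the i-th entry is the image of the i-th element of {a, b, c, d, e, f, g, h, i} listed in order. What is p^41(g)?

Tracing g → h → … returns to g after 8 steps, so g lies in an 8-cycle (a c i e d g h b).
On an 8-cycle, p^8 is the identity, so p^41 = p^1 there (41 ≡ 1 mod 8).
Stepping 1 place around the cycle: g → h.

h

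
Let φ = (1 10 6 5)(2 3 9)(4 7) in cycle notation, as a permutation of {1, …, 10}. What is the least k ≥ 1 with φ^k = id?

The cycle type of φ is (4, 3, 2, 1).
The order is lcm(4, 3, 2) = 12.

12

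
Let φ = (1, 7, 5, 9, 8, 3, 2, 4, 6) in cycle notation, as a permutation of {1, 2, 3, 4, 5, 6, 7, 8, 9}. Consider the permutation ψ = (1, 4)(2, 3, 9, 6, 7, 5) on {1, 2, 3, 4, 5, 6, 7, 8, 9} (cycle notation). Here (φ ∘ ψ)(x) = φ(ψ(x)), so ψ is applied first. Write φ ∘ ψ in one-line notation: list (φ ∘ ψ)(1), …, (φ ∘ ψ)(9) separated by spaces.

6 2 8 7 4 5 9 3 1

(φ ∘ ψ)(x) = φ(ψ(x)). Computing each image: φ(ψ(1)) = φ(4) = 6, φ(ψ(2)) = φ(3) = 2, φ(ψ(3)) = φ(9) = 8, φ(ψ(4)) = φ(1) = 7, φ(ψ(5)) = φ(2) = 4, φ(ψ(6)) = φ(7) = 5, φ(ψ(7)) = φ(5) = 9, φ(ψ(8)) = φ(8) = 3, φ(ψ(9)) = φ(6) = 1.
Hence φ ∘ ψ = [6 2 8 7 4 5 9 3 1].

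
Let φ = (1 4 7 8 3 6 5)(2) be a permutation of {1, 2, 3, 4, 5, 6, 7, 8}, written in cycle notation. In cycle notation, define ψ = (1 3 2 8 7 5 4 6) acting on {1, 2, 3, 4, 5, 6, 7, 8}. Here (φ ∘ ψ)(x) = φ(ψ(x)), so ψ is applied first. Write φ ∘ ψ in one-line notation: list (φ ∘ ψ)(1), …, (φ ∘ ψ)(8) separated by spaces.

(φ ∘ ψ)(x) = φ(ψ(x)). Computing each image: φ(ψ(1)) = φ(3) = 6, φ(ψ(2)) = φ(8) = 3, φ(ψ(3)) = φ(2) = 2, φ(ψ(4)) = φ(6) = 5, φ(ψ(5)) = φ(4) = 7, φ(ψ(6)) = φ(1) = 4, φ(ψ(7)) = φ(5) = 1, φ(ψ(8)) = φ(7) = 8.
Hence φ ∘ ψ = [6 3 2 5 7 4 1 8].

6 3 2 5 7 4 1 8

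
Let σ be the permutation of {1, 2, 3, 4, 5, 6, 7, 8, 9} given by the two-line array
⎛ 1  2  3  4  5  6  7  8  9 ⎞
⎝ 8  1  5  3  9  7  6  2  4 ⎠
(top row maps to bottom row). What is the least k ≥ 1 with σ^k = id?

12

Decomposing into disjoint cycles gives cycle lengths 4, 3, 2.
The order is lcm(4, 3, 2) = 12.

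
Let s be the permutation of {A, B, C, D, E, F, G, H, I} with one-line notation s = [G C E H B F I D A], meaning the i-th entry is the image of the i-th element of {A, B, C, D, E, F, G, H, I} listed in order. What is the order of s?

6

Decomposing into disjoint cycles gives cycle lengths 3, 3, 2, 1.
Since disjoint cycles commute, ord(s) = lcm(3, 3, 2) = 6.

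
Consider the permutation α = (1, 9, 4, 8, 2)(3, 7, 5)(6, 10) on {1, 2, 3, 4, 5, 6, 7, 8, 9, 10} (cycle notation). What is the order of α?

The cycle type of α is (5, 3, 2).
The order of α is the least common multiple of its cycle lengths: lcm(5, 3, 2) = 30.

30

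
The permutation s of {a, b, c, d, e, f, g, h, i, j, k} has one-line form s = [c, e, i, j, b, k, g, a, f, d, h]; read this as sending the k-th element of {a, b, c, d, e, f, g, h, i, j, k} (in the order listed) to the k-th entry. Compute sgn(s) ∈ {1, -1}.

In disjoint-cycle form the cycle lengths are 6, 2, 2, 1.
A cycle of length ℓ contributes ℓ−1 transpositions, so s is a product of 5 + 1 + 1 = 7 transpositions — odd.

-1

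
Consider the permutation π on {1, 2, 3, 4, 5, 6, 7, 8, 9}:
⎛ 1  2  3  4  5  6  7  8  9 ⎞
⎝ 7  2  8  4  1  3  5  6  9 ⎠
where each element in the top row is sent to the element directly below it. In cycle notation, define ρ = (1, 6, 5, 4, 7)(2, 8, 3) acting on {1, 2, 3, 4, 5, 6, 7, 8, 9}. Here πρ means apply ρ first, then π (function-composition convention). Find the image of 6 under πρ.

1

ρ(6) = 5, then π(5) = 1; composing gives (πρ)(6) = 1.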